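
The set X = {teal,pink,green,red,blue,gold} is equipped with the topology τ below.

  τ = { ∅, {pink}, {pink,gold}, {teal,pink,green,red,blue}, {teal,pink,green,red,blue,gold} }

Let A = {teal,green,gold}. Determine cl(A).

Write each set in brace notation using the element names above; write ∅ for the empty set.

cl via duality: int({pink,red,blue}) = {pink}, so X∖{pink} = {teal,green,red,blue,gold}

{teal,green,red,blue,gold}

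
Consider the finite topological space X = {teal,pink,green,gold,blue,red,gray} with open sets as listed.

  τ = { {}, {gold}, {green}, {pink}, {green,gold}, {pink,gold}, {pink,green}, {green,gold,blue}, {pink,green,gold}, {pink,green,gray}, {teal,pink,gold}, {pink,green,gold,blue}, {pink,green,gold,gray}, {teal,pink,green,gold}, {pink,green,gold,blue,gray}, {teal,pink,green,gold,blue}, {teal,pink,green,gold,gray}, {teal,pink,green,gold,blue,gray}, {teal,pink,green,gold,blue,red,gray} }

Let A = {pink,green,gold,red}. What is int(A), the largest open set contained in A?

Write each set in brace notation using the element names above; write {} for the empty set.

{pink,green,gold}

opens ⊆ A: {}, {gold}, {pink}, {green}, {green,gold}, {pink,gold}, {pink,green}, {pink,green,gold}; union → int = {pink,green,gold}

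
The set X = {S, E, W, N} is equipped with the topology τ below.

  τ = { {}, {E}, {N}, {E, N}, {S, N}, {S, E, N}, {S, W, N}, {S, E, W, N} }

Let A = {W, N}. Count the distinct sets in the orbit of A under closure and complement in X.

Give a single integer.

complement {S, E}; its interior {E}; cl(A) = X∖{E} = {S, W, N}
With k = closure, c = complement:
  1. A     = {W, N}
  2. kA    = {S, W, N}
  3. cA    = {S, E}
  4. ckA   = {E}
  5. kcA   = {S, E, W}
  6. ckcA  = {N}
k, c of each give nothing new

6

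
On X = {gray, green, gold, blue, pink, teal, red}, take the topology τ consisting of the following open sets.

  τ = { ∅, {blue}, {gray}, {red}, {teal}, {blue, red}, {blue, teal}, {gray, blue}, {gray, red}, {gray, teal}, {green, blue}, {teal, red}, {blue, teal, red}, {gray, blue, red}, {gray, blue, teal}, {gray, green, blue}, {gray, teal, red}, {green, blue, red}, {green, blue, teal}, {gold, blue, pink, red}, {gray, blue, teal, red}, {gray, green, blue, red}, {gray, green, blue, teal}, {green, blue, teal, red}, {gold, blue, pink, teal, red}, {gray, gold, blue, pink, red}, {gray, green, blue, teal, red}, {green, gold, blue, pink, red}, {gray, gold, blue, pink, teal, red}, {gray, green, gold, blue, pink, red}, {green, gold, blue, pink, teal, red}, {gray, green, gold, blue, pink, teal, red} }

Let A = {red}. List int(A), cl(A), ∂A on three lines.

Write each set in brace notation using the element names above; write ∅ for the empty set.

int(A) = {red}
cl(A)  = {gold, pink, red}
∂A     = {gold, pink}

open subsets of A: ∅, {red}; so int(A) = {red}
closure: X∖int(X∖A) = X∖{gray, green, blue, teal} = {gold, pink, red}
∂A = {gold, pink, red} minus {red} = {gold, pink}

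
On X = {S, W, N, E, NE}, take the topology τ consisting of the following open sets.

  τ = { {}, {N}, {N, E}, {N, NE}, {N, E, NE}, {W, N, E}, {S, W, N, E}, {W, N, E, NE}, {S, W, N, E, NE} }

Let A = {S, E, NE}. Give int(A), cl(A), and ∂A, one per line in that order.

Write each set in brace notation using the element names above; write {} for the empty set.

int(A) = {}
cl(A)  = {S, W, E, NE}
∂A     = {S, W, E, NE}

open subsets of A: {}; so int(A) = {}
closure: X∖int(X∖A) = X∖{N} = {S, W, E, NE}
∂A = {S, W, E, NE} minus {} = {S, W, E, NE}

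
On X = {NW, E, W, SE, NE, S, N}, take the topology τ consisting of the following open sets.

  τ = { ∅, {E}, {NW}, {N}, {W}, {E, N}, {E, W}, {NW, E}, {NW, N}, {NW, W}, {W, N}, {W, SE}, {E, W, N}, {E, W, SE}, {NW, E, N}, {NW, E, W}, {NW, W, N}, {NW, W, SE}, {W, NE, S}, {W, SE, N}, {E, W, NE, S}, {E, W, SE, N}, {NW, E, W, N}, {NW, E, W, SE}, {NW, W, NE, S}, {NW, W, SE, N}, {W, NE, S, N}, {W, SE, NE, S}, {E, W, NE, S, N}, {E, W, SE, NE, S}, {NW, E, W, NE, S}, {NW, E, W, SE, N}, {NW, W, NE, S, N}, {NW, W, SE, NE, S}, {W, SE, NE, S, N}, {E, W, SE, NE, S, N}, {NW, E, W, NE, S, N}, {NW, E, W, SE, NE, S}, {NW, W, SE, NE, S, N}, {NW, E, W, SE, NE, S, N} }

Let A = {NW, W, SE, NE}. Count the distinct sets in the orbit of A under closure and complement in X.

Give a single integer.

closure: X∖int(X∖A) = X∖{E, N} = {NW, W, SE, NE, S}
Let k=closure and c=complement:
  1. A     = {NW, W, SE, NE}
  2. kA    = {NW, W, SE, NE, S}
  3. cA    = {E, S, N}
  4. ckA   = {E, N}
  5. kcA   = {E, NE, S, N}
  6. ckcA  = {NW, W, SE}
— saturated at 6

6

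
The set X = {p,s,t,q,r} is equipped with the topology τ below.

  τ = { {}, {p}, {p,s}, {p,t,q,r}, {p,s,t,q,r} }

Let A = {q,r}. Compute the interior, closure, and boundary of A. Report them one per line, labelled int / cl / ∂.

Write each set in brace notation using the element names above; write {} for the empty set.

int(A) = {}
cl(A)  = {t,q,r}
∂A     = {t,q,r}

open subsets of A: {}; so int(A) = {}
closure: X∖int(X∖A) = X∖{p,s} = {t,q,r}
∂A = {t,q,r} minus {} = {t,q,r}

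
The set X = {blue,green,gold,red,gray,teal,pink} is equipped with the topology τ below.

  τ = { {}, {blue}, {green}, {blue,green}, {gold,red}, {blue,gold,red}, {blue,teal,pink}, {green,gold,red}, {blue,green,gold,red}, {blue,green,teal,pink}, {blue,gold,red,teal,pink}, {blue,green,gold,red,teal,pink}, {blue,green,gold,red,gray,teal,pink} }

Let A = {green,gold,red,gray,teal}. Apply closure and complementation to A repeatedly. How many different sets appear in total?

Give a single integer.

X∖A={blue,pink}, int(X∖A)={blue}, hence cl(A)={green,gold,red,gray,teal,pink}
Orbit (k=closure, c=complement):
  1. A     = {green,gold,red,gray,teal}
  2. kA    = {green,gold,red,gray,teal,pink}
  3. cA    = {blue,pink}
  4. ckA   = {blue}
  5. kcA   = {blue,gray,teal,pink}
  6. ckcA  = {green,gold,red}
  7. kckcA = {green,gold,red,gray}
  8. ckckcA = {blue,teal,pink}
(closed under both — stop)

8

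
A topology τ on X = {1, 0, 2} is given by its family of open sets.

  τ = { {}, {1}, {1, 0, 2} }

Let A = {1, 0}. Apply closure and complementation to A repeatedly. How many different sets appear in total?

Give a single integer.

6

complement {2}; its interior {}; cl(A) = X∖{} = {1, 0, 2}
With k = closure, c = complement:
  1. A     = {1, 0}
  2. kA    = {1, 0, 2}
  3. cA    = {2}
  4. ckA   = {}
  5. kcA   = {0, 2}
  6. ckcA  = {1}
k, c of each give nothing new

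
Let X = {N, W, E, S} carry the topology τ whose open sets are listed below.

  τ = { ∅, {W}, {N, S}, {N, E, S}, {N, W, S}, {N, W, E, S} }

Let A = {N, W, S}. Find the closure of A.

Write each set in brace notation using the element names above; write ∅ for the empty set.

X∖A={E}, int(X∖A)=∅, hence cl(A)={N, W, E, S}

{N, W, E, S}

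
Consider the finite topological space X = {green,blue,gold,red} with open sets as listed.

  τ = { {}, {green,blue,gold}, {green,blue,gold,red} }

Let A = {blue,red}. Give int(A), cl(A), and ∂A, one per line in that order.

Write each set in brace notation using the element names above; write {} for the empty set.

int(A) = {}
cl(A)  = {green,blue,gold,red}
∂A     = {green,blue,gold,red}

open subsets of A: {}; so int(A) = {}
closure: X∖int(X∖A) = X∖{} = {green,blue,gold,red}
∂A = {green,blue,gold,red} minus {} = {green,blue,gold,red}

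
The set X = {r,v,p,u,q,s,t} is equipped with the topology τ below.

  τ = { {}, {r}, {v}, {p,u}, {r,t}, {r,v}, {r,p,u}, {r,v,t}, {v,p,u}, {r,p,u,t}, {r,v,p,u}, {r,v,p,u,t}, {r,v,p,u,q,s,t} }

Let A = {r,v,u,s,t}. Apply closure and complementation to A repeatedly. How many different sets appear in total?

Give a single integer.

X∖A={p,q}, int(X∖A)={}, hence cl(A)={r,v,p,u,q,s,t}
Orbit (k=closure, c=complement):
  1. A     = {r,v,u,s,t}
  2. kA    = {r,v,p,u,q,s,t}
  3. cA    = {p,q}
  4. ckA   = {}
  5. kcA   = {p,u,q,s}
  6. ckcA  = {r,v,t}
  7. kckcA = {r,v,q,s,t}
  8. ckckcA = {p,u}
(closed under both — stop)

8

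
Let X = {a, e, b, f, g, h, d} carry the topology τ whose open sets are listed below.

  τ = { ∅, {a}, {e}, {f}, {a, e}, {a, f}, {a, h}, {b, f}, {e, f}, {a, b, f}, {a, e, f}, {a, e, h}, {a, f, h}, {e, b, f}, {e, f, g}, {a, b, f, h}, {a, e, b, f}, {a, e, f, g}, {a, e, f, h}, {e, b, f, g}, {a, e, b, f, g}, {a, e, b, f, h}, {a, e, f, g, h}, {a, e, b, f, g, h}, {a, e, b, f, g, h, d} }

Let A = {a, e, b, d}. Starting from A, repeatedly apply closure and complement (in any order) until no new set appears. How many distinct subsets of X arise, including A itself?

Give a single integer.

closure: X∖int(X∖A) = X∖{f} = {a, e, b, g, h, d}
Let k=closure and c=complement:
  1. A     = {a, e, b, d}
  2. kA    = {a, e, b, g, h, d}
  3. cA    = {f, g, h}
  4. ckA   = {f}
  5. kcA   = {b, f, g, h, d}
  6. kckA  = {b, f, g, d}
  7. ckcA  = {a, e}
  8. ckckA = {a, e, h}
  9. kckcA = {a, e, g, h, d}
  10. ckckcA = {b, f}
— saturated at 10

10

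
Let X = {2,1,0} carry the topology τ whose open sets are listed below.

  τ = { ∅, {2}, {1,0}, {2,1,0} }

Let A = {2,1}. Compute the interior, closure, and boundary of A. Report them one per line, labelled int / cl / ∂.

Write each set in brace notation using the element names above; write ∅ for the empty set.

opens ⊆ A: ∅, {2}; union → int = {2}
complement {0}; its interior ∅; cl(A) = X∖∅ = {2,1,0}
boundary = {2,1,0} ∖ {2} = {1,0}

int(A) = {2}
cl(A)  = {2,1,0}
∂A     = {1,0}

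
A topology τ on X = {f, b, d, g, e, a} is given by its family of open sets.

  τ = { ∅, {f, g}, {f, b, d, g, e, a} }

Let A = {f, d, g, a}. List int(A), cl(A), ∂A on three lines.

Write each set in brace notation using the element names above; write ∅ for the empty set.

interior: largest open inside A is {f, g} (from ∅, {f, g})
cl via duality: int({b, e}) = ∅, so X∖∅ = {f, b, d, g, e, a}
cl∖int = {b, d, e, a}

int(A) = {f, g}
cl(A)  = {f, b, d, g, e, a}
∂A     = {b, d, e, a}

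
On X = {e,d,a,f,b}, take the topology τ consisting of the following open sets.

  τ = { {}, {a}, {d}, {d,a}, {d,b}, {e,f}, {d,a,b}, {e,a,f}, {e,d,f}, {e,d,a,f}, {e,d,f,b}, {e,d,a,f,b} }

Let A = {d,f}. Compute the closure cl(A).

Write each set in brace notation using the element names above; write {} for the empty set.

closure: X∖int(X∖A) = X∖{a} = {e,d,f,b}

{e,d,f,b}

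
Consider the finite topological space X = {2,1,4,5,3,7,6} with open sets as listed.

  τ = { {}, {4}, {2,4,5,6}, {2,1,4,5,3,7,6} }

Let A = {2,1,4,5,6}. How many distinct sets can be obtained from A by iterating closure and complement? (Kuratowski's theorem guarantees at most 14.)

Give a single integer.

6

closure: X∖int(X∖A) = X∖{} = {2,1,4,5,3,7,6}
Let k=closure and c=complement:
  1. A     = {2,1,4,5,6}
  2. kA    = {2,1,4,5,3,7,6}
  3. cA    = {3,7}
  4. ckA   = {}
  5. kcA   = {1,3,7}
  6. ckcA  = {2,4,5,6}
— saturated at 6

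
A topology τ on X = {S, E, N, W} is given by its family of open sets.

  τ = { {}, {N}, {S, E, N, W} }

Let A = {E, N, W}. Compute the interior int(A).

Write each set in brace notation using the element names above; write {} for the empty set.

opens ⊆ A: {}, {N}; union → int = {N}

{N}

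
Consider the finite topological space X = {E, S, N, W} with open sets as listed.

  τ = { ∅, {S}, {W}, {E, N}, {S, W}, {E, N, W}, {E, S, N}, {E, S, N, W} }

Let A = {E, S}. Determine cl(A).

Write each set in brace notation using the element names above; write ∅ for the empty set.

{E, S, N}

X∖A={N, W}, int(X∖A)={W}, hence cl(A)={E, S, N}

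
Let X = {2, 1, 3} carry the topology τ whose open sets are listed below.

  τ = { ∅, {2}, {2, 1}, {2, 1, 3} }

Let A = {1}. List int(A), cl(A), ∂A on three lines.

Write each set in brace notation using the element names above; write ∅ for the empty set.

opens ⊆ A: ∅; union → int = ∅
complement {2, 3}; its interior {2}; cl(A) = X∖{2} = {1, 3}
boundary = {1, 3} ∖ ∅ = {1, 3}

int(A) = ∅
cl(A)  = {1, 3}
∂A     = {1, 3}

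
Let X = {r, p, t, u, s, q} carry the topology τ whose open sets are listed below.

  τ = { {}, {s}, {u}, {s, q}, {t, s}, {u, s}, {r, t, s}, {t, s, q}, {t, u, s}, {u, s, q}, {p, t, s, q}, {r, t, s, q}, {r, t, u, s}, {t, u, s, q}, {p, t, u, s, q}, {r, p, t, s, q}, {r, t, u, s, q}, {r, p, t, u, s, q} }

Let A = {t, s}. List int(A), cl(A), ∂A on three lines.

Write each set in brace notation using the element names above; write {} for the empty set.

int(A) = {t, s}
cl(A)  = {r, p, t, s, q}
∂A     = {r, p, q}

open subsets of A: {}, {s}, {t, s}; so int(A) = {t, s}
closure: X∖int(X∖A) = X∖{u} = {r, p, t, s, q}
∂A = {r, p, t, s, q} minus {t, s} = {r, p, q}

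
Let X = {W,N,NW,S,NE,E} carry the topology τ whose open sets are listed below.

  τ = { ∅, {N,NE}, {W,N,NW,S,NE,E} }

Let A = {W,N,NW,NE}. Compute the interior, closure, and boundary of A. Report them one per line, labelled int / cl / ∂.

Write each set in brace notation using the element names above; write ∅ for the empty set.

int(A) = {N,NE}
cl(A)  = {W,N,NW,S,NE,E}
∂A     = {W,NW,S,E}

open subsets of A: ∅, {N,NE}; so int(A) = {N,NE}
closure: X∖int(X∖A) = X∖∅ = {W,N,NW,S,NE,E}
∂A = {W,N,NW,S,NE,E} minus {N,NE} = {W,NW,S,E}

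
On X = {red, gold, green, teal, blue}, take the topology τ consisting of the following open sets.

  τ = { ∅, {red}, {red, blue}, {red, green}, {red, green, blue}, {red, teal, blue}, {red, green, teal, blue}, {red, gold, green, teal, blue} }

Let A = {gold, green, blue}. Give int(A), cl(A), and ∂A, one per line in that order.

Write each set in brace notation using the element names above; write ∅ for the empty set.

int(A) = ∅
cl(A)  = {gold, green, teal, blue}
∂A     = {gold, green, teal, blue}

open subsets of A: ∅; so int(A) = ∅
closure: X∖int(X∖A) = X∖{red} = {gold, green, teal, blue}
∂A = {gold, green, teal, blue} minus ∅ = {gold, green, teal, blue}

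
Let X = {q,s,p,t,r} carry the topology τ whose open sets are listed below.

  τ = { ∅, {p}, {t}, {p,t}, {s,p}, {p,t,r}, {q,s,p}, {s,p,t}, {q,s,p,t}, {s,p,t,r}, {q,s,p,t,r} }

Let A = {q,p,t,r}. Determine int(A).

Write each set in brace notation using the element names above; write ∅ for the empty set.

{p,t,r}

open subsets of A: ∅, {t}, {p}, {p,t}, {p,t,r}; so int(A) = {p,t,r}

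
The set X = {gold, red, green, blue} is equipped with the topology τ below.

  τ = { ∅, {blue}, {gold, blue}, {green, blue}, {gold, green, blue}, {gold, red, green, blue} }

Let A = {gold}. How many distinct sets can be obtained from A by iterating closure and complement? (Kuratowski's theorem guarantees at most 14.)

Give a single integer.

6

closure: X∖int(X∖A) = X∖{green, blue} = {gold, red}
Let k=closure and c=complement:
  1. A     = {gold}
  2. kA    = {gold, red}
  3. cA    = {red, green, blue}
  4. ckA   = {green, blue}
  5. kcA   = {gold, red, green, blue}
  6. ckcA  = ∅
— saturated at 6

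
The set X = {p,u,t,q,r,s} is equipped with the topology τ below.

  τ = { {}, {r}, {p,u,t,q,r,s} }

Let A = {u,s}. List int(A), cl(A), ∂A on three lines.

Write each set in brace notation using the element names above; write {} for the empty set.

opens ⊆ A: {}; union → int = {}
complement {p,t,q,r}; its interior {r}; cl(A) = X∖{r} = {p,u,t,q,s}
boundary = {p,u,t,q,s} ∖ {} = {p,u,t,q,s}

int(A) = {}
cl(A)  = {p,u,t,q,s}
∂A     = {p,u,t,q,s}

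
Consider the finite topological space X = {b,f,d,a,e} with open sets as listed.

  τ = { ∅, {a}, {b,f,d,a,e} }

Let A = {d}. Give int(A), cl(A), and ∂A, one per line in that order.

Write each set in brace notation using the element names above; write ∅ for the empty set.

int(A) = ∅
cl(A)  = {b,f,d,e}
∂A     = {b,f,d,e}

interior: largest open inside A is ∅ (from ∅)
cl via duality: int({b,f,a,e}) = {a}, so X∖{a} = {b,f,d,e}
cl∖int = {b,f,d,e}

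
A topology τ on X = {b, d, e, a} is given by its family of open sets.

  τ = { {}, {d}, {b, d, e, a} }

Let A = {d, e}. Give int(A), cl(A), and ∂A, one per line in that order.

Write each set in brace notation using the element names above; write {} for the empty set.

int(A) = {d}
cl(A)  = {b, d, e, a}
∂A     = {b, e, a}

interior: largest open inside A is {d} (from {}, {d})
cl via duality: int({b, a}) = {}, so X∖{} = {b, d, e, a}
cl∖int = {b, e, a}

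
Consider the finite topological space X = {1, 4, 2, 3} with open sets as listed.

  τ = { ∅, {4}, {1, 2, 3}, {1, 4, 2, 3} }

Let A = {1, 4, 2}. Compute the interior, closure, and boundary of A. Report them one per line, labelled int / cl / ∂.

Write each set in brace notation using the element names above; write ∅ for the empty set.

int(A) = {4}
cl(A)  = {1, 4, 2, 3}
∂A     = {1, 2, 3}

opens ⊆ A: ∅, {4}; union → int = {4}
complement {3}; its interior ∅; cl(A) = X∖∅ = {1, 4, 2, 3}
boundary = {1, 4, 2, 3} ∖ {4} = {1, 2, 3}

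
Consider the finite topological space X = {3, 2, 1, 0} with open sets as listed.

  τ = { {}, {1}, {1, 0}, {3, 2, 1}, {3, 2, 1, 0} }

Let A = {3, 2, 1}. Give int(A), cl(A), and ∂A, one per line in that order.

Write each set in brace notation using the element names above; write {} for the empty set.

int(A) = {3, 2, 1}
cl(A)  = {3, 2, 1, 0}
∂A     = {0}

open subsets of A: {}, {1}, {3, 2, 1}; so int(A) = {3, 2, 1}
closure: X∖int(X∖A) = X∖{} = {3, 2, 1, 0}
∂A = {3, 2, 1, 0} minus {3, 2, 1} = {0}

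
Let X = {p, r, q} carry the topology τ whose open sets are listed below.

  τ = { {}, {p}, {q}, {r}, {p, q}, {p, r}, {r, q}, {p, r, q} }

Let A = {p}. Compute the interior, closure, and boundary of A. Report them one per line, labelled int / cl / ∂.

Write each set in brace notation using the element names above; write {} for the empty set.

open subsets of A: {}, {p}; so int(A) = {p}
closure: X∖int(X∖A) = X∖{r, q} = {p}
∂A = {p} minus {p} = {}

int(A) = {p}
cl(A)  = {p}
∂A     = {}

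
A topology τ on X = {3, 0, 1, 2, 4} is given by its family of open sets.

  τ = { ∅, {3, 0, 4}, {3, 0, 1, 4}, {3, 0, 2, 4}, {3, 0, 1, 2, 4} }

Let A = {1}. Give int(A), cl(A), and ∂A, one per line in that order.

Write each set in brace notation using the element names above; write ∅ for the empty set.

int(A) = ∅
cl(A)  = {1}
∂A     = {1}

interior: largest open inside A is ∅ (from ∅)
cl via duality: int({3, 0, 2, 4}) = {3, 0, 2, 4}, so X∖{3, 0, 2, 4} = {1}
cl∖int = {1}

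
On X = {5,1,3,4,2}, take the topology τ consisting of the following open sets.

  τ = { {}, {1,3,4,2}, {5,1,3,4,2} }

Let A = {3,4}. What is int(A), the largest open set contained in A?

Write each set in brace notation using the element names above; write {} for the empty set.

{}

interior: largest open inside A is {} (from {})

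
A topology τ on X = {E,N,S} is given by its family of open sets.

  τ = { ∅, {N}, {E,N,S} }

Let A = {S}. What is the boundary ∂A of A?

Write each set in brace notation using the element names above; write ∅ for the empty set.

U open, U⊆A: ∅. int(A) = ⋃ = ∅
X∖A={E,N}, int(X∖A)={N}, hence cl(A)={E,S}
∂A: remove int from cl → {E,S}

{E,S}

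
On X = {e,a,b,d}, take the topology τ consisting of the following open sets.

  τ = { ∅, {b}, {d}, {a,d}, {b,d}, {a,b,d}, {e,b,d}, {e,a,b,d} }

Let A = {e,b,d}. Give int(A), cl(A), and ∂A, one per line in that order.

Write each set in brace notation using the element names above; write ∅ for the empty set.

int(A) = {e,b,d}
cl(A)  = {e,a,b,d}
∂A     = {a}

U open, U⊆A: ∅, {b}, {d}, {b,d}, {e,b,d}. int(A) = ⋃ = {e,b,d}
X∖A={a}, int(X∖A)=∅, hence cl(A)={e,a,b,d}
∂A: remove int from cl → {a}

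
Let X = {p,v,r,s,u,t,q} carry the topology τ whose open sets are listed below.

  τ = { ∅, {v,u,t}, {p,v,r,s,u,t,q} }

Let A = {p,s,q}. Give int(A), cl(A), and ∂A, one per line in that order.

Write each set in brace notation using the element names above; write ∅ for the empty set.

int(A) = ∅
cl(A)  = {p,r,s,q}
∂A     = {p,r,s,q}

open subsets of A: ∅; so int(A) = ∅
closure: X∖int(X∖A) = X∖{v,u,t} = {p,r,s,q}
∂A = {p,r,s,q} minus ∅ = {p,r,s,q}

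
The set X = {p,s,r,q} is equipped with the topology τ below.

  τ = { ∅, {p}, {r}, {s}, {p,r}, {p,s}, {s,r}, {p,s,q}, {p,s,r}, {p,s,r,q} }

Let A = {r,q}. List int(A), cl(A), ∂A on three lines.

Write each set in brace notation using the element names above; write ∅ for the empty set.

U open, U⊆A: ∅, {r}. int(A) = ⋃ = {r}
X∖A={p,s}, int(X∖A)={p,s}, hence cl(A)={r,q}
∂A: remove int from cl → {q}

int(A) = {r}
cl(A)  = {r,q}
∂A     = {q}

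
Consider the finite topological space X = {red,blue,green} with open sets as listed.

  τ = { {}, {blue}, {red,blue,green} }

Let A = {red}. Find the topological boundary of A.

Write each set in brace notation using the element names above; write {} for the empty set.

interior: largest open inside A is {} (from {})
cl via duality: int({blue,green}) = {blue}, so X∖{blue} = {red,green}
cl∖int = {red,green}

{red,green}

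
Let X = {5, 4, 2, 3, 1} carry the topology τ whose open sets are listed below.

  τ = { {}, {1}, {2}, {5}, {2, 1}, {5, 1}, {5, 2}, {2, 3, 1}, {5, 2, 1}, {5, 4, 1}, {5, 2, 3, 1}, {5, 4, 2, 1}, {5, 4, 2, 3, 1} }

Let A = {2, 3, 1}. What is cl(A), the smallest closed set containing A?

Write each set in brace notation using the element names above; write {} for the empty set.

complement {5, 4}; its interior {5}; cl(A) = X∖{5} = {4, 2, 3, 1}

{4, 2, 3, 1}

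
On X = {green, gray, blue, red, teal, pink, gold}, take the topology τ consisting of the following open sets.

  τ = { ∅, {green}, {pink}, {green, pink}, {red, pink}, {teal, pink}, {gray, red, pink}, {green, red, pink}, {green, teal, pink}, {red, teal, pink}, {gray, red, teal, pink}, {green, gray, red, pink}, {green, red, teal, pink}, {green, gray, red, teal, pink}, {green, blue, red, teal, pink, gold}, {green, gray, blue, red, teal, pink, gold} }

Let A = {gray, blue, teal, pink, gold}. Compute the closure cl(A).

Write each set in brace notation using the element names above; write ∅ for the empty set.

closure: X∖int(X∖A) = X∖{green} = {gray, blue, red, teal, pink, gold}

{gray, blue, red, teal, pink, gold}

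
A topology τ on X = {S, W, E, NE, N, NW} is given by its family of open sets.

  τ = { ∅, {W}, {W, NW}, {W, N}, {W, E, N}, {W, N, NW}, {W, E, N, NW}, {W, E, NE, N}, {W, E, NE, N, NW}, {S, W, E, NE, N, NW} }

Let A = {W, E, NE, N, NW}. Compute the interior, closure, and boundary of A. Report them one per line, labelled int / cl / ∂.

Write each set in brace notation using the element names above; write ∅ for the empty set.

open subsets of A: ∅, {W}, {W, NW}, {W, N}, {W, E, N}, {W, N, NW}, {W, E, N, NW}, {W, E, NE, N}, {W, E, NE, N, NW}; so int(A) = {W, E, NE, N, NW}
closure: X∖int(X∖A) = X∖∅ = {S, W, E, NE, N, NW}
∂A = {S, W, E, NE, N, NW} minus {W, E, NE, N, NW} = {S}

int(A) = {W, E, NE, N, NW}
cl(A)  = {S, W, E, NE, N, NW}
∂A     = {S}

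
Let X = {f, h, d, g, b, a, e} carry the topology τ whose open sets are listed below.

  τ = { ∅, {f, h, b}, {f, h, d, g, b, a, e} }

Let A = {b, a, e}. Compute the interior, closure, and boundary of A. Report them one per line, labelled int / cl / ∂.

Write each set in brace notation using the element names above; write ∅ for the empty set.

open subsets of A: ∅; so int(A) = ∅
closure: X∖int(X∖A) = X∖∅ = {f, h, d, g, b, a, e}
∂A = {f, h, d, g, b, a, e} minus ∅ = {f, h, d, g, b, a, e}

int(A) = ∅
cl(A)  = {f, h, d, g, b, a, e}
∂A     = {f, h, d, g, b, a, e}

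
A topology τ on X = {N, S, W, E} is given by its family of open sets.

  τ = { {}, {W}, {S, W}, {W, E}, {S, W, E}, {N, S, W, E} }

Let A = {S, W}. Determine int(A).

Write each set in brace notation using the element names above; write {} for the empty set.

{S, W}

U open, U⊆A: {}, {W}, {S, W}. int(A) = ⋃ = {S, W}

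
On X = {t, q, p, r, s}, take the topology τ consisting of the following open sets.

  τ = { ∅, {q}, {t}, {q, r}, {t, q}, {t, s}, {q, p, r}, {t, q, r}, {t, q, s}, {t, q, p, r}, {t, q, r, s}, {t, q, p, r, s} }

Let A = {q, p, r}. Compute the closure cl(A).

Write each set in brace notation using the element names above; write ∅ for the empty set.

{q, p, r}

X∖A={t, s}, int(X∖A)={t, s}, hence cl(A)={q, p, r}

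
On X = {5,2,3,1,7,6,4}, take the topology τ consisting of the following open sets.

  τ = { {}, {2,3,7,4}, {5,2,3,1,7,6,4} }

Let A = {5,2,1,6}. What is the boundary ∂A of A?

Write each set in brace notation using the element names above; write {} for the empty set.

interior: largest open inside A is {} (from {})
cl via duality: int({3,7,4}) = {}, so X∖{} = {5,2,3,1,7,6,4}
cl∖int = {5,2,3,1,7,6,4}

{5,2,3,1,7,6,4}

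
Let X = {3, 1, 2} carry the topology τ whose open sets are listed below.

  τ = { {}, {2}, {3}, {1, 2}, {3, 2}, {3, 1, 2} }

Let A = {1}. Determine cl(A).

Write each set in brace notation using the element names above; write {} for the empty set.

X∖A={3, 2}, int(X∖A)={3, 2}, hence cl(A)={1}

{1}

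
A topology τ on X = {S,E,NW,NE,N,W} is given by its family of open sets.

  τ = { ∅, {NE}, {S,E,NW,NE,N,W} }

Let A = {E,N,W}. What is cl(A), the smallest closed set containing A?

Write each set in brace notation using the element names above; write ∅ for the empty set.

{S,E,NW,N,W}

cl via duality: int({S,NW,NE}) = {NE}, so X∖{NE} = {S,E,NW,N,W}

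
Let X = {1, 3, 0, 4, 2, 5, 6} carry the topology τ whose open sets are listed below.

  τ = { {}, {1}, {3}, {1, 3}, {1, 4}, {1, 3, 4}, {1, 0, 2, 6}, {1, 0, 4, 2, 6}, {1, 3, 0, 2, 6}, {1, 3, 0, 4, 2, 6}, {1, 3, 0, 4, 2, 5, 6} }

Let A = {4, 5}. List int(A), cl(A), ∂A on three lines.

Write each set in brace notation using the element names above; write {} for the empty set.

int(A) = {}
cl(A)  = {4, 5}
∂A     = {4, 5}

U open, U⊆A: {}. int(A) = ⋃ = {}
X∖A={1, 3, 0, 2, 6}, int(X∖A)={1, 3, 0, 2, 6}, hence cl(A)={4, 5}
∂A: remove int from cl → {4, 5}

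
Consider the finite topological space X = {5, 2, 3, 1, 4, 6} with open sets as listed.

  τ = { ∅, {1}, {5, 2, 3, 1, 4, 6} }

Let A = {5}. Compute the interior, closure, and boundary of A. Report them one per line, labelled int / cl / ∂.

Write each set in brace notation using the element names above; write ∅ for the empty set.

opens ⊆ A: ∅; union → int = ∅
complement {2, 3, 1, 4, 6}; its interior {1}; cl(A) = X∖{1} = {5, 2, 3, 4, 6}
boundary = {5, 2, 3, 4, 6} ∖ ∅ = {5, 2, 3, 4, 6}

int(A) = ∅
cl(A)  = {5, 2, 3, 4, 6}
∂A     = {5, 2, 3, 4, 6}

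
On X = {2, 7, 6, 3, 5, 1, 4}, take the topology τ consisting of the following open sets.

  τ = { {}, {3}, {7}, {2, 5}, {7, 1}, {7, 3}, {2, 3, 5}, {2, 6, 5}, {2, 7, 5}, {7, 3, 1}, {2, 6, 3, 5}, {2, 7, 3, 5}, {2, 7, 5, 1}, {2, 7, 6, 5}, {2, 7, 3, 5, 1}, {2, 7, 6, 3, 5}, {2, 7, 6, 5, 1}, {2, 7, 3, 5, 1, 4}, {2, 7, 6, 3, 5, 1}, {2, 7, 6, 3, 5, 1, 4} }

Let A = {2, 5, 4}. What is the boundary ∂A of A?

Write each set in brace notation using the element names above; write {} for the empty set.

interior: largest open inside A is {2, 5} (from {}, {2, 5})
cl via duality: int({7, 6, 3, 1}) = {7, 3, 1}, so X∖{7, 3, 1} = {2, 6, 5, 4}
cl∖int = {6, 4}

{6, 4}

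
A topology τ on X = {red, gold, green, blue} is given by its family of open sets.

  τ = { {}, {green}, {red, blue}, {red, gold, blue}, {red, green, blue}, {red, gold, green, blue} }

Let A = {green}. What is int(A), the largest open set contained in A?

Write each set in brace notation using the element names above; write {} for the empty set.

open subsets of A: {}, {green}; so int(A) = {green}

{green}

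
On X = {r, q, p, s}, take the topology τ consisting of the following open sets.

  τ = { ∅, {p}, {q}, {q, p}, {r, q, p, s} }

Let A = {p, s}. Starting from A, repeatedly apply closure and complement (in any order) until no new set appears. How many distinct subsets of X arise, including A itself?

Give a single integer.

6

complement {r, q}; its interior {q}; cl(A) = X∖{q} = {r, p, s}
With k = closure, c = complement:
  1. A     = {p, s}
  2. kA    = {r, p, s}
  3. cA    = {r, q}
  4. ckA   = {q}
  5. kcA   = {r, q, s}
  6. ckcA  = {p}
k, c of each give nothing new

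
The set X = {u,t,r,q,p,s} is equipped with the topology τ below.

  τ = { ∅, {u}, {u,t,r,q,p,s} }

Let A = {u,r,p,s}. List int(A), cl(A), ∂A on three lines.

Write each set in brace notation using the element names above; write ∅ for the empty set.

open subsets of A: ∅, {u}; so int(A) = {u}
closure: X∖int(X∖A) = X∖∅ = {u,t,r,q,p,s}
∂A = {u,t,r,q,p,s} minus {u} = {t,r,q,p,s}

int(A) = {u}
cl(A)  = {u,t,r,q,p,s}
∂A     = {t,r,q,p,s}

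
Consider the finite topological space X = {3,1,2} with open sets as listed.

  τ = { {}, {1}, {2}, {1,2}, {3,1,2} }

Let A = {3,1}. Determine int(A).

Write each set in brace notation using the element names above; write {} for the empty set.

opens ⊆ A: {}, {1}; union → int = {1}

{1}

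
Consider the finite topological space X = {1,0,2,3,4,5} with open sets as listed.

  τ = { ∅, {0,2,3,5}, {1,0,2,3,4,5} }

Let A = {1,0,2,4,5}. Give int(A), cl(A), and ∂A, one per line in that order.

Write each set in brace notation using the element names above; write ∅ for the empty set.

opens ⊆ A: ∅; union → int = ∅
complement {3}; its interior ∅; cl(A) = X∖∅ = {1,0,2,3,4,5}
boundary = {1,0,2,3,4,5} ∖ ∅ = {1,0,2,3,4,5}

int(A) = ∅
cl(A)  = {1,0,2,3,4,5}
∂A     = {1,0,2,3,4,5}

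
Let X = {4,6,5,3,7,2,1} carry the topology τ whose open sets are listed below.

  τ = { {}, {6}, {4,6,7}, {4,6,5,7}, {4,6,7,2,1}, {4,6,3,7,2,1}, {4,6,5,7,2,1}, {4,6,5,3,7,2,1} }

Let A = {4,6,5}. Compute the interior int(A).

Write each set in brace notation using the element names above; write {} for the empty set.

open subsets of A: {}, {6}; so int(A) = {6}

{6}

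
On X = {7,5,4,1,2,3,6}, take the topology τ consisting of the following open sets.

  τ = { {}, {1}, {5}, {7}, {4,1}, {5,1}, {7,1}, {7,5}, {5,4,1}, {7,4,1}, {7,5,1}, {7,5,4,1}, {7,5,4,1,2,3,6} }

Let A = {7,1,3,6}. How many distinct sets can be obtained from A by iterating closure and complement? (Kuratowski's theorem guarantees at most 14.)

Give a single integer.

8

complement {5,4,2}; its interior {5}; cl(A) = X∖{5} = {7,4,1,2,3,6}
With k = closure, c = complement:
  1. A     = {7,1,3,6}
  2. kA    = {7,4,1,2,3,6}
  3. cA    = {5,4,2}
  4. ckA   = {5}
  5. kcA   = {5,4,2,3,6}
  6. kckA  = {5,2,3,6}
  7. ckcA  = {7,1}
  8. ckckA = {7,4,1}
k, c of each give nothing new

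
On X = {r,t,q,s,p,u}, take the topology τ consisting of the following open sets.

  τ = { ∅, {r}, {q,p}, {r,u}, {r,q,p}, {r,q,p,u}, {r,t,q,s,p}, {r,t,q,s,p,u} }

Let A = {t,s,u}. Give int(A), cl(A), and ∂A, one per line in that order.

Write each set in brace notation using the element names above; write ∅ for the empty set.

U open, U⊆A: ∅. int(A) = ⋃ = ∅
X∖A={r,q,p}, int(X∖A)={r,q,p}, hence cl(A)={t,s,u}
∂A: remove int from cl → {t,s,u}

int(A) = ∅
cl(A)  = {t,s,u}
∂A     = {t,s,u}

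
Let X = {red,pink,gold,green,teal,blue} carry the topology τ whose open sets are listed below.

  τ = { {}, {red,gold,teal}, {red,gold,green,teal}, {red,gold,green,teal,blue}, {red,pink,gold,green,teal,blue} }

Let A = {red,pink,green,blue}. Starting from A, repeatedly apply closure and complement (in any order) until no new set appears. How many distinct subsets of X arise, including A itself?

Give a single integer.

cl via duality: int({gold,teal}) = {}, so X∖{} = {red,pink,gold,green,teal,blue}
Write k for closure, c for complement:
  1. A     = {red,pink,green,blue}
  2. kA    = {red,pink,gold,green,teal,blue}
  3. cA    = {gold,teal}
  4. ckA   = {}
applying k or c yields no new set

4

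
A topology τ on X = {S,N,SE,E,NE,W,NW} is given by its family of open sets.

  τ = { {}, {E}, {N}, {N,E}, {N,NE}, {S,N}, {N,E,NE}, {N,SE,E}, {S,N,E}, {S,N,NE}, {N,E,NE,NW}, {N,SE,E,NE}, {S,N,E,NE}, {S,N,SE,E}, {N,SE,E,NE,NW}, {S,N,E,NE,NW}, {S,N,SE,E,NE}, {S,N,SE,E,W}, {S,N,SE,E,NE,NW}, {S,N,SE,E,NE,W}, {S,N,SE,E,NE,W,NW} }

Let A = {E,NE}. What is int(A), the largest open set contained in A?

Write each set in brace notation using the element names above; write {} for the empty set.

opens ⊆ A: {}, {E}; union → int = {E}

{E}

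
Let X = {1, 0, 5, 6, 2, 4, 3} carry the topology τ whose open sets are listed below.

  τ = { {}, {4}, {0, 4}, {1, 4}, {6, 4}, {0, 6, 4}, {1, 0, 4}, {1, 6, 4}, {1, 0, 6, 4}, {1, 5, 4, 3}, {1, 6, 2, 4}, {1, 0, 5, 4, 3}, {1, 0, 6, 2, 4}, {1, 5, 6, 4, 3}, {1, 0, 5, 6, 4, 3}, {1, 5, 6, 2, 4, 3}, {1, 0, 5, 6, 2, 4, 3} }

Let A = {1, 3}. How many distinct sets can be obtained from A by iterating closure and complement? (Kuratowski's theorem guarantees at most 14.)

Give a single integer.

6

X∖A={0, 5, 6, 2, 4}, int(X∖A)={0, 6, 4}, hence cl(A)={1, 5, 2, 3}
Orbit (k=closure, c=complement):
  1. A     = {1, 3}
  2. kA    = {1, 5, 2, 3}
  3. cA    = {0, 5, 6, 2, 4}
  4. ckA   = {0, 6, 4}
  5. kcA   = {1, 0, 5, 6, 2, 4, 3}
  6. ckcA  = {}
(closed under both — stop)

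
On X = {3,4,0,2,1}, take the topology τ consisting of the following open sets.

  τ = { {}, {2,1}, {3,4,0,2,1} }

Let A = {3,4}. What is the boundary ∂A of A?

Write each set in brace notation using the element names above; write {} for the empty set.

interior: largest open inside A is {} (from {})
cl via duality: int({0,2,1}) = {2,1}, so X∖{2,1} = {3,4,0}
cl∖int = {3,4,0}

{3,4,0}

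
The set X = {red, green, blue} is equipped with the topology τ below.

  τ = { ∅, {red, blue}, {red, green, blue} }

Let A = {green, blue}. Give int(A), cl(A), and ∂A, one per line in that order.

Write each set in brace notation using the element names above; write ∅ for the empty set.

int(A) = ∅
cl(A)  = {red, green, blue}
∂A     = {red, green, blue}

opens ⊆ A: ∅; union → int = ∅
complement {red}; its interior ∅; cl(A) = X∖∅ = {red, green, blue}
boundary = {red, green, blue} ∖ ∅ = {red, green, blue}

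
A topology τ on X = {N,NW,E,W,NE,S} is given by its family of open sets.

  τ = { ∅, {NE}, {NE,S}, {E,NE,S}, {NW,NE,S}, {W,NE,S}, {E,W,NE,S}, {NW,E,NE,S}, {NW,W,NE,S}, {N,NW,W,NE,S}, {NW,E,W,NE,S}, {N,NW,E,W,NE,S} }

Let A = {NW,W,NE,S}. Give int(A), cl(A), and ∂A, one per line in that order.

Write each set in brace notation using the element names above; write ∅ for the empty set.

U open, U⊆A: ∅, {NE}, {NE,S}, {NW,NE,S}, {W,NE,S}, {NW,W,NE,S}. int(A) = ⋃ = {NW,W,NE,S}
X∖A={N,E}, int(X∖A)=∅, hence cl(A)={N,NW,E,W,NE,S}
∂A: remove int from cl → {N,E}

int(A) = {NW,W,NE,S}
cl(A)  = {N,NW,E,W,NE,S}
∂A     = {N,E}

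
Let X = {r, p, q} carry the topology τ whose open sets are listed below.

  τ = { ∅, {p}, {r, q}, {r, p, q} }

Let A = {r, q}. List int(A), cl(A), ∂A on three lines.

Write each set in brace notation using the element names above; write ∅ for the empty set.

interior: largest open inside A is {r, q} (from ∅, {r, q})
cl via duality: int({p}) = {p}, so X∖{p} = {r, q}
cl∖int = ∅

int(A) = {r, q}
cl(A)  = {r, q}
∂A     = ∅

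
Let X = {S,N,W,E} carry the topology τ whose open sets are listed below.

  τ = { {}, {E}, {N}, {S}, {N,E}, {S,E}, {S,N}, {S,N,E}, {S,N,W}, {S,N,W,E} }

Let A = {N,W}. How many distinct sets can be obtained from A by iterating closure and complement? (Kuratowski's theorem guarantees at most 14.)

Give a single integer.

complement {S,E}; its interior {S,E}; cl(A) = X∖{S,E} = {N,W}
With k = closure, c = complement:
  1. A     = {N,W}
  2. cA    = {S,E}
  3. kcA   = {S,W,E}
  4. ckcA  = {N}
k, c of each give nothing new

4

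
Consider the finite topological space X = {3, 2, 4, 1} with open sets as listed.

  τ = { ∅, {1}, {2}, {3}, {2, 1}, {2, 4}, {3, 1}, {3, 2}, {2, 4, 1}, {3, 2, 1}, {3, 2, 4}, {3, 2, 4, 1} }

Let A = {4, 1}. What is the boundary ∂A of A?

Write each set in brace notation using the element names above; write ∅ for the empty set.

interior: largest open inside A is {1} (from ∅, {1})
cl via duality: int({3, 2}) = {3, 2}, so X∖{3, 2} = {4, 1}
cl∖int = {4}

{4}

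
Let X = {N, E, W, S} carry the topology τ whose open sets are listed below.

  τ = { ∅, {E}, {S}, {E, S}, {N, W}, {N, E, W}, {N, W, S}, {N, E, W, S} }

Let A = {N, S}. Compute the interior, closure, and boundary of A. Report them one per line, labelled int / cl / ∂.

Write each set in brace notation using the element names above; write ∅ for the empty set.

opens ⊆ A: ∅, {S}; union → int = {S}
complement {E, W}; its interior {E}; cl(A) = X∖{E} = {N, W, S}
boundary = {N, W, S} ∖ {S} = {N, W}

int(A) = {S}
cl(A)  = {N, W, S}
∂A     = {N, W}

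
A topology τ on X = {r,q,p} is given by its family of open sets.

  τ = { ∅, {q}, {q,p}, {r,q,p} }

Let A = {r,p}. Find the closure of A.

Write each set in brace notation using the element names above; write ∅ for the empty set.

{r,p}

complement {q}; its interior {q}; cl(A) = X∖{q} = {r,p}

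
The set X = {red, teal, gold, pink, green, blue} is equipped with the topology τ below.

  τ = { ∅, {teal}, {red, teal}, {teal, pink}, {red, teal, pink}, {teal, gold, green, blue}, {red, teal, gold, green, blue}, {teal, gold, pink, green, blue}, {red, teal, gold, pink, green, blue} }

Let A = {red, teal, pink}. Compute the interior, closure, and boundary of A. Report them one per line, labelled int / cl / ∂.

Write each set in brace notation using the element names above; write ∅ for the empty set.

int(A) = {red, teal, pink}
cl(A)  = {red, teal, gold, pink, green, blue}
∂A     = {gold, green, blue}

opens ⊆ A: ∅, {teal}, {red, teal}, {teal, pink}, {red, teal, pink}; union → int = {red, teal, pink}
complement {gold, green, blue}; its interior ∅; cl(A) = X∖∅ = {red, teal, gold, pink, green, blue}
boundary = {red, teal, gold, pink, green, blue} ∖ {red, teal, pink} = {gold, green, blue}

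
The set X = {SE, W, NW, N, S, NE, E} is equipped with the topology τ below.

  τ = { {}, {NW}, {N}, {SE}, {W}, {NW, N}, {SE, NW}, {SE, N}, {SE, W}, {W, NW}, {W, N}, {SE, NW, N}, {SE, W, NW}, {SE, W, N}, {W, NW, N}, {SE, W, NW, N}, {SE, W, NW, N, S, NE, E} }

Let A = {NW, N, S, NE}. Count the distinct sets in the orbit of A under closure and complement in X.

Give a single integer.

6

cl via duality: int({SE, W, E}) = {SE, W}, so X∖{SE, W} = {NW, N, S, NE, E}
Write k for closure, c for complement:
  1. A     = {NW, N, S, NE}
  2. kA    = {NW, N, S, NE, E}
  3. cA    = {SE, W, E}
  4. ckA   = {SE, W}
  5. kcA   = {SE, W, S, NE, E}
  6. ckcA  = {NW, N}
applying k or c yields no new set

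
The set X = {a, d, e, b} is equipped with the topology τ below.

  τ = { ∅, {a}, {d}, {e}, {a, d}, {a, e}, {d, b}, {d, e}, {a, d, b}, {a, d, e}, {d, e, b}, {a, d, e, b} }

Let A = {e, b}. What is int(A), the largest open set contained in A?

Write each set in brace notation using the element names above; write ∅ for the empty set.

interior: largest open inside A is {e} (from ∅, {e})

{e}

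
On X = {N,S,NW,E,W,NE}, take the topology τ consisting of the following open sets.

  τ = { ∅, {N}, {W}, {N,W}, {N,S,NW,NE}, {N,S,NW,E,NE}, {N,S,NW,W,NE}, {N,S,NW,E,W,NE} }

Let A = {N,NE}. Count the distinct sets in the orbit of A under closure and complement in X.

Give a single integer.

6

closure: X∖int(X∖A) = X∖{W} = {N,S,NW,E,NE}
Let k=closure and c=complement:
  1. A     = {N,NE}
  2. kA    = {N,S,NW,E,NE}
  3. cA    = {S,NW,E,W}
  4. ckA   = {W}
  5. kcA   = {S,NW,E,W,NE}
  6. ckcA  = {N}
— saturated at 6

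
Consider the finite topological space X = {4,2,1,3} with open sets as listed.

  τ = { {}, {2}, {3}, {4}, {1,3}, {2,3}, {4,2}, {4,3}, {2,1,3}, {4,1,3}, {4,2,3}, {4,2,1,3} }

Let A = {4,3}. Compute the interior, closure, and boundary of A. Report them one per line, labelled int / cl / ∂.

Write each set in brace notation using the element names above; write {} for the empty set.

interior: largest open inside A is {4,3} (from {}, {4}, {3}, {4,3})
cl via duality: int({2,1}) = {2}, so X∖{2} = {4,1,3}
cl∖int = {1}

int(A) = {4,3}
cl(A)  = {4,1,3}
∂A     = {1}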